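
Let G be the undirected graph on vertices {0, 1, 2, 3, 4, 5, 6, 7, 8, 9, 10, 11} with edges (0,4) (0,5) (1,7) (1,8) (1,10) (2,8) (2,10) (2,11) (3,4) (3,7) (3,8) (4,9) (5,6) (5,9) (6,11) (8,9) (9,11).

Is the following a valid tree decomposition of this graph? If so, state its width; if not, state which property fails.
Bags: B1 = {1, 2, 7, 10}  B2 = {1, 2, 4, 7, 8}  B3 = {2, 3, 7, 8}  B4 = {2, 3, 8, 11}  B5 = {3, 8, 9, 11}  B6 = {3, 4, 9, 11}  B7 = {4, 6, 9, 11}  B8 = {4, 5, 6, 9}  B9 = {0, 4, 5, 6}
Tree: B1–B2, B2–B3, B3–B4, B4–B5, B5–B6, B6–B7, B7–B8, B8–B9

A tree decomposition must satisfy three properties: every vertex lies in some bag; for every edge, both endpoints lie together in some bag; and for every vertex, the bags containing it form a connected subtree. Here bags containing vertex 4 are not connected in the tree, so the decomposition is invalid.

No — bags containing vertex 4 are not connected in the tree.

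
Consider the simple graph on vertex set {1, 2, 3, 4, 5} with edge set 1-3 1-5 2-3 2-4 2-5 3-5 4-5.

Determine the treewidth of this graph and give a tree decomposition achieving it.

Each bag holds 3 vertices, so the decomposition has width 2, which upper-bounds the treewidth. Conversely, {1, 3, 5} is a clique of size 3, and the vertices of any clique must share a bag in every tree decomposition; so some bag has ≥ 3 vertices and tw(G) ≥ 2. The upper and lower bounds meet at 2, so that is the treewidth.

Treewidth 2.
One such decomposition:
Bags: B1 = {2, 3, 5}  B2 = {2, 4, 5}  B3 = {1, 3, 5}
Tree: B1–B2, B1–B3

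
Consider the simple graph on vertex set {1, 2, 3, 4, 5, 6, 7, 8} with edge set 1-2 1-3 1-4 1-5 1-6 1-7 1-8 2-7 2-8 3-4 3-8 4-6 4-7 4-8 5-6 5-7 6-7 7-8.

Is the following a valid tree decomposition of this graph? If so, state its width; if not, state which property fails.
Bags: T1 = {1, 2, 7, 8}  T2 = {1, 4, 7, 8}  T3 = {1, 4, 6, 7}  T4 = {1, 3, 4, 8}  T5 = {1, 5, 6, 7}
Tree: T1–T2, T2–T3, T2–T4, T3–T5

Yes; width 3.

Checking the three conditions: (i) the bags cover all of {1, 2, 3, 4, 5, 6, 7, 8}; (ii) for each edge, some bag contains both endpoints; (iii) the bags containing any fixed vertex form a subtree. All hold, so the decomposition is valid with width 4 − 1 = 3.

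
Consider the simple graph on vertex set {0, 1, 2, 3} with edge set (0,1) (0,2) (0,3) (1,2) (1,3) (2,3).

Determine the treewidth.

A width-3 tree decomposition is:
Bags: B1 = {0, 1, 2, 3}
Tree: (single bag)
With just one bag of size 4, the width is 4 − 1 = 3, so tw(G) ≤ 3. Conversely, {0, 1, 2, 3} is a clique of size 4, and the vertices of any clique must share a bag in every tree decomposition; so some bag has ≥ 4 vertices and tw(G) ≥ 3. The upper and lower bounds meet at 3, so that is the treewidth.

3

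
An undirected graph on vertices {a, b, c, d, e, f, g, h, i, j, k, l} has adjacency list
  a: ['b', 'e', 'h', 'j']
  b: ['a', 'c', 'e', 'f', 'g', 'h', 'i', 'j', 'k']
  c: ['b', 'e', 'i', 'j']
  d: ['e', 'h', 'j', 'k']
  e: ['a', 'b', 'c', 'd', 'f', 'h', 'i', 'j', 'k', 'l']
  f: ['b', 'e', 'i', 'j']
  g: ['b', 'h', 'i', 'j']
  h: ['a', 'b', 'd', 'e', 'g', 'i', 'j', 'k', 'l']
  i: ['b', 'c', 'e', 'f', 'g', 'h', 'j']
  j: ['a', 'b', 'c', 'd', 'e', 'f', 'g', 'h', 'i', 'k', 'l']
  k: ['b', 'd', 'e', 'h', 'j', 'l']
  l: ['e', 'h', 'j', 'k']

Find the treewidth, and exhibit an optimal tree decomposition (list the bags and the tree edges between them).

Treewidth 4.
One optimal decomposition is:
Bags: B1 = {b, c, e, i, j}  B2 = {b, e, h, i, j}  B3 = {b, g, h, i, j}  B4 = {b, e, h, j, k}  B5 = {b, e, f, i, j}  B6 = {a, b, e, h, j}  B7 = {d, e, h, j, k}  B8 = {e, h, j, k, l}
Tree: B1–B2, B2–B3, B2–B4, B1–B5, B2–B6, B4–B7, B7–B8

Each bag holds 5 vertices, so the decomposition has width 4, which upper-bounds the treewidth. Conversely, {b, g, h, i, j} is a clique of size 5, and the vertices of any clique must share a bag in every tree decomposition; so some bag has ≥ 5 vertices and tw(G) ≥ 4. The upper and lower bounds meet at 4, so that is the treewidth.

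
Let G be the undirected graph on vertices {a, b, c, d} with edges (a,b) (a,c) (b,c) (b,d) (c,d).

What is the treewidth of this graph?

2

A width-2 tree decomposition is:
Bags: B1 = {a, b, c}  B2 = {b, c, d}
Tree: B1–B2
The largest bag has 3 vertices, giving width 2; this decomposition certifies tw(G) ≤ 2. Conversely, {b, c, d} is a clique of size 3, and the vertices of any clique must share a bag in every tree decomposition; so some bag has ≥ 3 vertices and tw(G) ≥ 2. Therefore the treewidth is 2.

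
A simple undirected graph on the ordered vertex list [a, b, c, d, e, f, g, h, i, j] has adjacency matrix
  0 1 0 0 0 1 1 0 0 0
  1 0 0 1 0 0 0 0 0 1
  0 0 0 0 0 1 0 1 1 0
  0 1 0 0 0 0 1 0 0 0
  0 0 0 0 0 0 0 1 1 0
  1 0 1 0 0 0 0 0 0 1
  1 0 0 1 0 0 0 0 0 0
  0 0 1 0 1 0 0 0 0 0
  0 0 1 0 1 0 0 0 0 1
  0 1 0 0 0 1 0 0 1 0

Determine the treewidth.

A width-2 tree decomposition is:
Bags: B1 = {b, d, g}  B2 = {a, b, g}  B3 = {a, b, j}  B4 = {a, f, j}  B5 = {f, i, j}  B6 = {c, f, i}  B7 = {c, e, i}  B8 = {c, e, h}
Tree: B1–B2, B2–B3, B3–B4, B4–B5, B5–B6, B6–B7, B7–B8
The largest bag has 3 vertices, giving width 2; this decomposition certifies tw(G) ≤ 2. For the lower bound, G contains the cycle d–g–a–b–d, so G is not a forest; only forests have treewidth ≤ 1, hence tw(G) ≥ 2. Hence tw(G) = 2 exactly.

2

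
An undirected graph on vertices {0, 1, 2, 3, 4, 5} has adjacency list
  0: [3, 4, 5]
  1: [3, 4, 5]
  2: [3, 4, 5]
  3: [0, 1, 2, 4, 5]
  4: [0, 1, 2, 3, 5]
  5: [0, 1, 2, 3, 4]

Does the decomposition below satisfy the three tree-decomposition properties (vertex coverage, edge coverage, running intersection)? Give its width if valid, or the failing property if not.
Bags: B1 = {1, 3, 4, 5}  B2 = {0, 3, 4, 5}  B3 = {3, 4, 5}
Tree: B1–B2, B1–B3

A tree decomposition must satisfy three properties: every vertex lies in some bag; for every edge, both endpoints lie together in some bag; and for every vertex, the bags containing it form a connected subtree. Here vertex 2 appears in no bag, so the decomposition is invalid.

No — vertex 2 appears in no bag.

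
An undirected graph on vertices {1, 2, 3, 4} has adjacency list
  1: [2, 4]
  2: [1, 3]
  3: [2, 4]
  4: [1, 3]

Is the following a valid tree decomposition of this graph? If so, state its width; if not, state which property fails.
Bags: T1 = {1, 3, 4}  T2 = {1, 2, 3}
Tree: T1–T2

Vertex coverage: the bags together contain {1, 2, 3, 4}, the full vertex set. Edge coverage: each edge of G has both endpoints in at least one bag. Running intersection: for every vertex, the bags containing it form a connected subtree. All three properties hold, so this is a valid tree decomposition of width max|bag| − 1 = 2, and hence tw(G) ≤ 2.

Yes; width 2.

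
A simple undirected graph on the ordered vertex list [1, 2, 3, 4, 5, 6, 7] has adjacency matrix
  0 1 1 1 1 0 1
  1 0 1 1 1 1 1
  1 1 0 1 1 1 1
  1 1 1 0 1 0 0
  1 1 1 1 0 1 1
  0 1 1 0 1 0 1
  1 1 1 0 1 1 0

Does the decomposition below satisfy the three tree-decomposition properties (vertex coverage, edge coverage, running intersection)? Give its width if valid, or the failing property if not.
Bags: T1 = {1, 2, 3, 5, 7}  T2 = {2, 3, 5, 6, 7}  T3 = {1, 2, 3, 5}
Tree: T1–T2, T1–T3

No — vertex 4 appears in no bag.

A tree decomposition must satisfy three properties: every vertex lies in some bag; for every edge, both endpoints lie together in some bag; and for every vertex, the bags containing it form a connected subtree. Here vertex 4 appears in no bag, so the decomposition is invalid.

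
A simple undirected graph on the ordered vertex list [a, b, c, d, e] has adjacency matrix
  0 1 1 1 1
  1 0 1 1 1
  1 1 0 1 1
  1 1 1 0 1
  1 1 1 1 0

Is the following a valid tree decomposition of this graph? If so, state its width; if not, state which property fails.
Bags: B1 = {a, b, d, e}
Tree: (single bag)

A tree decomposition must satisfy three properties: every vertex lies in some bag; for every edge, both endpoints lie together in some bag; and for every vertex, the bags containing it form a connected subtree. Here vertex c appears in no bag, so the decomposition is invalid.

No — vertex c appears in no bag.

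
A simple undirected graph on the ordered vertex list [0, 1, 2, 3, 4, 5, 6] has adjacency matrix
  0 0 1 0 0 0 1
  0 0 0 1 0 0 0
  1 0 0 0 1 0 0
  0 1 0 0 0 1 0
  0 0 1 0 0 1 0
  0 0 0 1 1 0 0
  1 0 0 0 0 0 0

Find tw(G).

A width-1 tree decomposition is:
Bags: B1 = {1, 3}  B2 = {3, 5}  B3 = {4, 5}  B4 = {2, 4}  B5 = {0, 2}  B6 = {0, 6}
Tree: B1–B2, B2–B3, B3–B4, B4–B5, B5–B6
Every bag has size at most 2, so the width is 2 − 1 = 1 and tw(G) ≤ 1. Since G has at least one edge (e.g. 1–3), it is not an edgeless graph, so tw(G) ≥ 1. Combining the bounds, tw(G) = 1.

1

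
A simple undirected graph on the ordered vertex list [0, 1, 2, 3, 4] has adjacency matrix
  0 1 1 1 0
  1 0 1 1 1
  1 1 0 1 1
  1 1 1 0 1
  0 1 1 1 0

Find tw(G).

3

A width-3 tree decomposition is:
Bags: B1 = {1, 2, 3, 4}  B2 = {0, 1, 2, 3}
Tree: B1–B2
Every bag has size at most 4, so the width is 4 − 1 = 3 and tw(G) ≤ 3. On the other hand G contains the 4-clique {0, 1, 2, 3}. A clique must lie in a single bag of any decomposition, so no decomposition can have width below 3. Combining the bounds, tw(G) = 3.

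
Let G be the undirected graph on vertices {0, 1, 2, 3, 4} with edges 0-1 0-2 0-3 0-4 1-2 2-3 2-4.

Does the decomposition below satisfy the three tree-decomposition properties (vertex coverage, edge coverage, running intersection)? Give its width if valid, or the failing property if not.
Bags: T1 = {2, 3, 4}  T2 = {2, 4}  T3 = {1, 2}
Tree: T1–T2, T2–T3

A tree decomposition must satisfy three properties: every vertex lies in some bag; for every edge, both endpoints lie together in some bag; and for every vertex, the bags containing it form a connected subtree. Here vertex 0 appears in no bag, so the decomposition is invalid.

No — vertex 0 appears in no bag.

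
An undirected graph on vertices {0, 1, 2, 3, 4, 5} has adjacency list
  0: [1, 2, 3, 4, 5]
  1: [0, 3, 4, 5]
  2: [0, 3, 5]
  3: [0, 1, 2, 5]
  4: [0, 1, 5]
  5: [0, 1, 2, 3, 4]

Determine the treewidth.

A width-3 tree decomposition is:
Bags: B1 = {0, 1, 3, 5}  B2 = {0, 1, 4, 5}  B3 = {0, 2, 3, 5}
Tree: B1–B2, B1–B3
The largest bag has 4 vertices, giving width 3; this decomposition certifies tw(G) ≤ 3. Conversely, {0, 1, 3, 5} is a clique of size 4, and the vertices of any clique must share a bag in every tree decomposition; so some bag has ≥ 4 vertices and tw(G) ≥ 3. Therefore the treewidth is 3.

3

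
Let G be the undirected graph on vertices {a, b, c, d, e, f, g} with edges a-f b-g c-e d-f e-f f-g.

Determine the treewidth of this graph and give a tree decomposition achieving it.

Every bag has size at most 2, so the width is 2 − 1 = 1 and tw(G) ≤ 1. G has an edge, so its treewidth is at least 1. Combining the bounds, tw(G) = 1.

Treewidth 1.
One optimal decomposition is:
Bags: B1 = {f, g}  B2 = {d, f}  B3 = {e, f}  B4 = {b, g}  B5 = {c, e}  B6 = {a, f}
Tree: B1–B2, B1–B3, B1–B4, B3–B5, B3–B6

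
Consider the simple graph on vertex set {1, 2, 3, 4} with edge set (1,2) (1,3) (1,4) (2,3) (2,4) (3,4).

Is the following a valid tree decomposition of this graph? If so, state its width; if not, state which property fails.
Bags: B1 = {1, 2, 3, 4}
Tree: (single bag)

Every vertex of G appears in some bag (union = {1, 2, 3, 4}); every edge is covered by a bag; and for each vertex v the set of bags containing v is connected in the bag tree. The decomposition is therefore valid. The largest bag has 4 vertices, so the width is 3.

Yes; width 3.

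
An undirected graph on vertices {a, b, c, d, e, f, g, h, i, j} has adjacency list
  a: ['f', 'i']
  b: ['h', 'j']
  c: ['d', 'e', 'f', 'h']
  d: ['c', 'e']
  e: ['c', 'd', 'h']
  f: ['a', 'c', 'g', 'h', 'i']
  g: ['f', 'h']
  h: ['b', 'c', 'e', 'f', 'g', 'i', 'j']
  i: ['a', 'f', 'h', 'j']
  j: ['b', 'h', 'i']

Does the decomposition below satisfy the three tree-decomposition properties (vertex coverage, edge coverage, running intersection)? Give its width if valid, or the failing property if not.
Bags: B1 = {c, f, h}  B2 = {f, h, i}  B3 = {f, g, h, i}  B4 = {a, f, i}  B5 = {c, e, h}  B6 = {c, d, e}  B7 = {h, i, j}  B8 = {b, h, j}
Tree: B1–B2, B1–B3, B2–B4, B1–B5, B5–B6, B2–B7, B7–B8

No — bags containing vertex i are not connected in the tree.

A tree decomposition must satisfy three properties: every vertex lies in some bag; for every edge, both endpoints lie together in some bag; and for every vertex, the bags containing it form a connected subtree. Here bags containing vertex i are not connected in the tree, so the decomposition is invalid.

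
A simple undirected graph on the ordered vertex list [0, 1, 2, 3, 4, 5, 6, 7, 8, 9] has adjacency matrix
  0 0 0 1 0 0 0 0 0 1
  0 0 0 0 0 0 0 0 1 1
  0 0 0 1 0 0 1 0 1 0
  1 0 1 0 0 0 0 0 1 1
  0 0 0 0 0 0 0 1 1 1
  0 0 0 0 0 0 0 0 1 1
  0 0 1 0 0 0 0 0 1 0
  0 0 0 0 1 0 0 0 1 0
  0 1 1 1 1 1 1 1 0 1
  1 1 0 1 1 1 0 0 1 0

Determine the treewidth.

2

A width-2 tree decomposition is:
Bags: B1 = {1, 8, 9}  B2 = {3, 8, 9}  B3 = {2, 3, 8}  B4 = {4, 8, 9}  B5 = {5, 8, 9}  B6 = {4, 7, 8}  B7 = {0, 3, 9}  B8 = {2, 6, 8}
Tree: B1–B2, B2–B3, B2–B4, B2–B5, B4–B6, B2–B7, B3–B8
Each bag holds 3 vertices, so the decomposition has width 2, which upper-bounds the treewidth. On the other hand G contains the 3-clique {0, 3, 9}. A clique must lie in a single bag of any decomposition, so no decomposition can have width below 2. Combining the bounds, tw(G) = 2.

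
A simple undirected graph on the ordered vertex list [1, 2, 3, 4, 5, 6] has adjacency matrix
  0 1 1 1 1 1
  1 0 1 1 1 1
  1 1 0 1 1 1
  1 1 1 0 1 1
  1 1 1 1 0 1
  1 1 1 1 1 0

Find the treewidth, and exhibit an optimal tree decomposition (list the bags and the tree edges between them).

Treewidth 5.
Bags: B1 = {1, 2, 3, 4, 5, 6}
Tree: (single bag)

With just one bag of size 6, the width is 6 − 1 = 5, so tw(G) ≤ 5. On the other hand G contains the 6-clique {1, 2, 3, 4, 5, 6}. A clique must lie in a single bag of any decomposition, so no decomposition can have width below 5. Therefore the treewidth is 5.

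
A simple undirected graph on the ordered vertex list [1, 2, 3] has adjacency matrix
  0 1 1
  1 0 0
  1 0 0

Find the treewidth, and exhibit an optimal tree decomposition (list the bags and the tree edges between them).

Every bag has size at most 2, so the width is 2 − 1 = 1 and tw(G) ≤ 1. Any graph with an edge has treewidth ≥ 1, and G has the edge 1–3. Combining the bounds, tw(G) = 1.

Treewidth 1.
One optimal decomposition is:
Bags: B1 = {1, 3}  B2 = {1, 2}
Tree: B1–B2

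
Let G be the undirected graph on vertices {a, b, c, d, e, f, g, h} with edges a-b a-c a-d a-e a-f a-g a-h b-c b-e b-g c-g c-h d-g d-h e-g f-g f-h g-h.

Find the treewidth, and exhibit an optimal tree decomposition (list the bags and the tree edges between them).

Treewidth 3.
One optimal decomposition is:
Bags: B1 = {a, d, g, h}  B2 = {a, f, g, h}  B3 = {a, c, g, h}  B4 = {a, b, c, g}  B5 = {a, b, e, g}
Tree: B1–B2, B1–B3, B3–B4, B4–B5

The largest bag has 4 vertices, giving width 3; this decomposition certifies tw(G) ≤ 3. Conversely, {a, b, e, g} is a clique of size 4, and the vertices of any clique must share a bag in every tree decomposition; so some bag has ≥ 4 vertices and tw(G) ≥ 3. Therefore the treewidth is 3.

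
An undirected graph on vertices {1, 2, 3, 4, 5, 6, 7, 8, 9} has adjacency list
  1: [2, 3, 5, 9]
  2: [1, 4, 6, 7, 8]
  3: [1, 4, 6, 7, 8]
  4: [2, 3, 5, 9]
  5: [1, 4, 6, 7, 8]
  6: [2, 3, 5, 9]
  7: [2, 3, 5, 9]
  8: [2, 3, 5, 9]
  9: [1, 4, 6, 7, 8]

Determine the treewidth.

A width-4 tree decomposition is:
Bags: B1 = {2, 3, 5, 6, 9}  B2 = {1, 2, 3, 5, 9}  B3 = {2, 3, 5, 8, 9}  B4 = {2, 3, 5, 7, 9}  B5 = {2, 3, 4, 5, 9}
Tree: B1–B2, B2–B3, B3–B4, B4–B5
The largest bag has 5 vertices, giving width 4; this decomposition certifies tw(G) ≤ 4. For the lower bound: the 5 vertex sets {6,9}, {1,3}, {5,8}, {2}, {7} are disjoint, each induces a connected subgraph, and every pair is joined by at least one edge of G. Contracting each set to a single vertex therefore yields K_{5} as a minor, and since treewidth is minor-monotone, tw(G) ≥ tw(K_{5}) = 4. Hence tw(G) = 4 exactly.

4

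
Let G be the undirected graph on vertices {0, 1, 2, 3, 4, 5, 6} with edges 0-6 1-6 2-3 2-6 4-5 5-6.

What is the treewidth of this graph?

1

A width-1 tree decomposition is:
Bags: B1 = {2, 6}  B2 = {5, 6}  B3 = {1, 6}  B4 = {0, 6}  B5 = {2, 3}  B6 = {4, 5}
Tree: B1–B2, B1–B3, B3–B4, B1–B5, B2–B6
The largest bag has 2 vertices, giving width 1; this decomposition certifies tw(G) ≤ 1. Any graph with an edge has treewidth ≥ 1, and G has the edge 2–6. The upper and lower bounds meet at 1, so that is the treewidth.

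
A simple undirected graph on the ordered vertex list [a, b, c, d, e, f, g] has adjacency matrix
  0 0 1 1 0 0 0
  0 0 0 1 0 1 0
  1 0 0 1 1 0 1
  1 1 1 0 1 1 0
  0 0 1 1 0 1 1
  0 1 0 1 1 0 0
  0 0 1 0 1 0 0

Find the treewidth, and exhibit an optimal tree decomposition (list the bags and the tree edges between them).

Each bag holds 3 vertices, so the decomposition has width 2, which upper-bounds the treewidth. On the other hand G contains the 3-clique {a, c, d}. A clique must lie in a single bag of any decomposition, so no decomposition can have width below 2. Hence tw(G) = 2 exactly.

Treewidth 2.
Bags: B1 = {d, e, f}  B2 = {c, d, e}  B3 = {b, d, f}  B4 = {a, c, d}  B5 = {c, e, g}
Tree: B1–B2, B1–B3, B2–B4, B2–B5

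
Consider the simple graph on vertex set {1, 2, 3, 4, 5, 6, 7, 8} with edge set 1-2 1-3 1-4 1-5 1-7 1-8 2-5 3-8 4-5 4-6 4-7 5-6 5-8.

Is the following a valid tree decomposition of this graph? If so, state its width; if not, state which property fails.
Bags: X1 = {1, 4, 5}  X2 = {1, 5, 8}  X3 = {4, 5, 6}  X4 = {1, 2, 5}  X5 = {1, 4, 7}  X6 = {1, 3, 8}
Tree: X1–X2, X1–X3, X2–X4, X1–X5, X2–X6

Every vertex of G appears in some bag (union = {1, 2, 3, 4, 5, 6, 7, 8}); every edge is covered by a bag; and for each vertex v the set of bags containing v is connected in the bag tree. The decomposition is therefore valid. The largest bag has 3 vertices, so the width is 2.

Yes; width 2.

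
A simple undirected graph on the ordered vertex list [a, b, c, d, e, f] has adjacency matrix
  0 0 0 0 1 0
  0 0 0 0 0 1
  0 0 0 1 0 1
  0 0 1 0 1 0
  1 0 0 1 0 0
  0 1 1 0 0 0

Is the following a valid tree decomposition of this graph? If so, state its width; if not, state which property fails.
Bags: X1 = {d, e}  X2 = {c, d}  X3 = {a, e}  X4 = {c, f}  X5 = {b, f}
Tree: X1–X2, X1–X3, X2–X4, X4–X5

Yes; width 1.

Every vertex of G appears in some bag (union = {a, b, c, d, e, f}); every edge is covered by a bag; and for each vertex v the set of bags containing v is connected in the bag tree. The decomposition is therefore valid. The largest bag has 2 vertices, so the width is 1.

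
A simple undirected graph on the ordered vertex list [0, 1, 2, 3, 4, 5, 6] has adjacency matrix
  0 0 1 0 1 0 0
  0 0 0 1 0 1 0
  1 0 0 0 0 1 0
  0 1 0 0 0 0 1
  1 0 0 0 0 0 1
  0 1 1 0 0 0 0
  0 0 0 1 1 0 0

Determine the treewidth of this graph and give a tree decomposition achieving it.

The largest bag has 3 vertices, giving width 2; this decomposition certifies tw(G) ≤ 2. The edges 1–5–2–0–4–6–3–1 form a cycle, so G is not a tree and its treewidth is at least 2. Combining the bounds, tw(G) = 2.

Treewidth 2.
One optimal decomposition is:
Bags: B1 = {1, 2, 5}  B2 = {0, 1, 2}  B3 = {0, 1, 4}  B4 = {1, 4, 6}  B5 = {1, 3, 6}
Tree: B1–B2, B2–B3, B3–B4, B4–B5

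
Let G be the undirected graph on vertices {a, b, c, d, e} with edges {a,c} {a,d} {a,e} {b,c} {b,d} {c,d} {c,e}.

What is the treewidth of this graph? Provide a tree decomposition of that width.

The largest bag has 3 vertices, giving width 2; this decomposition certifies tw(G) ≤ 2. On the other hand G contains the 3-clique {a, c, d}. A clique must lie in a single bag of any decomposition, so no decomposition can have width below 2. The upper and lower bounds meet at 2, so that is the treewidth.

Treewidth 2.
One such decomposition:
Bags: B1 = {a, c, e}  B2 = {a, c, d}  B3 = {b, c, d}
Tree: B1–B2, B2–B3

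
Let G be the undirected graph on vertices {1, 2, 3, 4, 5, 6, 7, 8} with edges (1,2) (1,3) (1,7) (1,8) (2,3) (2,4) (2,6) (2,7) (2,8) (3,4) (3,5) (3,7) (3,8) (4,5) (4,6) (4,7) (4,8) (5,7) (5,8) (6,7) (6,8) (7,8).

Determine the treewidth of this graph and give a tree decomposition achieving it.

Every bag has size at most 5, so the width is 5 − 1 = 4 and tw(G) ≤ 4. Conversely, {1, 2, 3, 7, 8} is a clique of size 5, and the vertices of any clique must share a bag in every tree decomposition; so some bag has ≥ 5 vertices and tw(G) ≥ 4. The upper and lower bounds meet at 4, so that is the treewidth.

Treewidth 4.
One optimal decomposition is:
Bags: B1 = {2, 3, 4, 7, 8}  B2 = {3, 4, 5, 7, 8}  B3 = {2, 4, 6, 7, 8}  B4 = {1, 2, 3, 7, 8}
Tree: B1–B2, B1–B3, B1–B4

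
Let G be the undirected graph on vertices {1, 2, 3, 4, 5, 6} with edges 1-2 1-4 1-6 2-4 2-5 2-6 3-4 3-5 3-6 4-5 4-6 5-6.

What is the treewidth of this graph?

3

A width-3 tree decomposition is:
Bags: B1 = {1, 2, 4, 6}  B2 = {2, 4, 5, 6}  B3 = {3, 4, 5, 6}
Tree: B1–B2, B2–B3
Every bag has size at most 4, so the width is 4 − 1 = 3 and tw(G) ≤ 3. Conversely, {1, 2, 4, 6} is a clique of size 4, and the vertices of any clique must share a bag in every tree decomposition; so some bag has ≥ 4 vertices and tw(G) ≥ 3. Therefore the treewidth is 3.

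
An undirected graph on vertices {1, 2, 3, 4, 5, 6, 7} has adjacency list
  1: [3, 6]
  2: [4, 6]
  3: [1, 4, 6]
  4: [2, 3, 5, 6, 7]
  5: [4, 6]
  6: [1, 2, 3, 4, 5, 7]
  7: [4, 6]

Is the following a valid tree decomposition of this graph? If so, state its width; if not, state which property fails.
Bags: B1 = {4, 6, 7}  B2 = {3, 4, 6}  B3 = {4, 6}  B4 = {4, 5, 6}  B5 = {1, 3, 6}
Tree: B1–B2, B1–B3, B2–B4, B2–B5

A tree decomposition must satisfy three properties: every vertex lies in some bag; for every edge, both endpoints lie together in some bag; and for every vertex, the bags containing it form a connected subtree. Here vertex 2 appears in no bag, so the decomposition is invalid.

No — vertex 2 appears in no bag.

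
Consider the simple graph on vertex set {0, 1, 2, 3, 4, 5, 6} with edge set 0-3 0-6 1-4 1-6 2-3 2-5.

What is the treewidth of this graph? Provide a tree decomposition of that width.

Treewidth 1.
One optimal decomposition is:
Bags: B1 = {1, 4}  B2 = {1, 6}  B3 = {0, 6}  B4 = {0, 3}  B5 = {2, 3}  B6 = {2, 5}
Tree: B1–B2, B2–B3, B3–B4, B4–B5, B5–B6

Every bag has size at most 2, so the width is 2 − 1 = 1 and tw(G) ≤ 1. Any graph with an edge has treewidth ≥ 1, and G has the edge 4–1. Therefore the treewidth is 1.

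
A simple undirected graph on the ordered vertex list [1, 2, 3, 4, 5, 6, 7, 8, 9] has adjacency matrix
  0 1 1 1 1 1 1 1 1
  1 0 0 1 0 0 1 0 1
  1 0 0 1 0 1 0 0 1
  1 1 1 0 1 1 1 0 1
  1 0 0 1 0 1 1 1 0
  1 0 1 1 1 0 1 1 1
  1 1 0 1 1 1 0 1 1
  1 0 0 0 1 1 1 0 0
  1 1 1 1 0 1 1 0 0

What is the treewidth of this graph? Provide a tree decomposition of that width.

The largest bag has 5 vertices, giving width 4; this decomposition certifies tw(G) ≤ 4. Conversely, {1, 5, 6, 7, 8} is a clique of size 5, and the vertices of any clique must share a bag in every tree decomposition; so some bag has ≥ 5 vertices and tw(G) ≥ 4. The upper and lower bounds meet at 4, so that is the treewidth.

Treewidth 4.
One optimal decomposition is:
Bags: B1 = {1, 4, 5, 6, 7}  B2 = {1, 4, 6, 7, 9}  B3 = {1, 5, 6, 7, 8}  B4 = {1, 3, 4, 6, 9}  B5 = {1, 2, 4, 7, 9}
Tree: B1–B2, B1–B3, B2–B4, B2–B5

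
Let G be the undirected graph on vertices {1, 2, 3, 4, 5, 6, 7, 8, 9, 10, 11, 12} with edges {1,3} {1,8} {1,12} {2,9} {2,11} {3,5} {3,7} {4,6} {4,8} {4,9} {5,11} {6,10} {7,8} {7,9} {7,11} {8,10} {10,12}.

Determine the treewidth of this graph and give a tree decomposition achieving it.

The largest bag has 4 vertices, giving width 3; this decomposition certifies tw(G) ≤ 3. For the lower bound: the 4 vertex sets {6,10,12}, {4}, {8}, {1,3,7,9} are disjoint, each induces a connected subgraph, and every pair is joined by at least one edge of G. Contracting each set to a single vertex therefore yields K_{4} as a minor, and since treewidth is minor-monotone, tw(G) ≥ tw(K_{4}) = 3. Therefore the treewidth is 3.

Treewidth 3.
One such decomposition:
Bags: B1 = {4, 6, 10, 12}  B2 = {4, 8, 10, 12}  B3 = {1, 4, 8, 12}  B4 = {1, 4, 8, 9}  B5 = {1, 7, 8, 9}  B6 = {1, 3, 7, 9}  B7 = {2, 3, 7, 9}  B8 = {2, 3, 7, 11}  B9 = {2, 3, 5, 11}
Tree: B1–B2, B2–B3, B3–B4, B4–B5, B5–B6, B6–B7, B7–B8, B8–B9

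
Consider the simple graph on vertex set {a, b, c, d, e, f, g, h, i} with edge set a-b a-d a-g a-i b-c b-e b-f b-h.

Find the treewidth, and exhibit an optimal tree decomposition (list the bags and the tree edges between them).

Treewidth 1.
Bags: B1 = {b, e}  B2 = {a, b}  B3 = {b, h}  B4 = {a, i}  B5 = {a, g}  B6 = {b, f}  B7 = {b, c}  B8 = {a, d}
Tree: B1–B2, B1–B3, B2–B4, B2–B5, B1–B6, B6–B7, B4–B8

Every bag has size at most 2, so the width is 2 − 1 = 1 and tw(G) ≤ 1. Any graph with an edge has treewidth ≥ 1, and G has the edge e–b. Hence tw(G) = 1 exactly.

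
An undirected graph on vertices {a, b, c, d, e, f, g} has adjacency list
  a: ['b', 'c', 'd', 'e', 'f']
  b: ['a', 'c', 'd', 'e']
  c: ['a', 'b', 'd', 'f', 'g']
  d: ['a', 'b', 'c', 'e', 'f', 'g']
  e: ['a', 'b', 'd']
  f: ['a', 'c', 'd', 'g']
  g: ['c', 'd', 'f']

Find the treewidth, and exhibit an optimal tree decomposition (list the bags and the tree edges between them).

Each bag holds 4 vertices, so the decomposition has width 3, which upper-bounds the treewidth. On the other hand G contains the 4-clique {a, b, d, e}. A clique must lie in a single bag of any decomposition, so no decomposition can have width below 3. Hence tw(G) = 3 exactly.

Treewidth 3.
Bags: B1 = {a, c, d, f}  B2 = {a, b, c, d}  B3 = {c, d, f, g}  B4 = {a, b, d, e}
Tree: B1–B2, B1–B3, B2–B4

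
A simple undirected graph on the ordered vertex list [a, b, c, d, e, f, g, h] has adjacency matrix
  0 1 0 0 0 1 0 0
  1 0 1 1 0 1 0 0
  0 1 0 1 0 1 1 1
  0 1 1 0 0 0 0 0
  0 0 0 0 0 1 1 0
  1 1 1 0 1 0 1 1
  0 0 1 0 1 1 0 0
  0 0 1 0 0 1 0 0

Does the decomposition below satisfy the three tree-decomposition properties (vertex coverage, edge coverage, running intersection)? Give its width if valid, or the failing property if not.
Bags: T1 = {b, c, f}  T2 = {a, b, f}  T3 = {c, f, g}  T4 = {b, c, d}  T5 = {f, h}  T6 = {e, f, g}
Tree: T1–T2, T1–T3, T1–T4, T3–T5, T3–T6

No — edge (c,h) lies in no bag.

A tree decomposition must satisfy three properties: every vertex lies in some bag; for every edge, both endpoints lie together in some bag; and for every vertex, the bags containing it form a connected subtree. Here edge (c,h) lies in no bag, so the decomposition is invalid.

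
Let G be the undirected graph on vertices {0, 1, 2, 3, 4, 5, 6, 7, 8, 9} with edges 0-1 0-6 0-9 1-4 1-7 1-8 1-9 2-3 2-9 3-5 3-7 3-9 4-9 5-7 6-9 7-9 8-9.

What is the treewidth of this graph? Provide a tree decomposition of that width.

Treewidth 2.
Bags: B1 = {1, 8, 9}  B2 = {1, 4, 9}  B3 = {0, 1, 9}  B4 = {0, 6, 9}  B5 = {1, 7, 9}  B6 = {3, 7, 9}  B7 = {2, 3, 9}  B8 = {3, 5, 7}
Tree: B1–B2, B2–B3, B3–B4, B2–B5, B5–B6, B6–B7, B6–B8

The largest bag has 3 vertices, giving width 2; this decomposition certifies tw(G) ≤ 2. For the lower bound, the 3 vertices {0, 1, 9} are pairwise adjacent, and any tree decomposition puts a clique entirely inside one bag — forcing width ≥ 2. The upper and lower bounds meet at 2, so that is the treewidth.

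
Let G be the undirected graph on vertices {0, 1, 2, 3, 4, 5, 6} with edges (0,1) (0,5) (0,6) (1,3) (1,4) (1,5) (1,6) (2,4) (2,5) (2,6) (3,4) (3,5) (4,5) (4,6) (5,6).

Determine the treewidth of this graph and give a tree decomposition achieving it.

Treewidth 3.
One optimal decomposition is:
Bags: B1 = {1, 4, 5, 6}  B2 = {2, 4, 5, 6}  B3 = {1, 3, 4, 5}  B4 = {0, 1, 5, 6}
Tree: B1–B2, B1–B3, B1–B4

The largest bag has 4 vertices, giving width 3; this decomposition certifies tw(G) ≤ 3. For the lower bound, the 4 vertices {0, 1, 5, 6} are pairwise adjacent, and any tree decomposition puts a clique entirely inside one bag — forcing width ≥ 3. Therefore the treewidth is 3.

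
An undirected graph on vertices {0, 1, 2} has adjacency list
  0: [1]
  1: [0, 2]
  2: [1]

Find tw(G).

A width-1 tree decomposition is:
Bags: B1 = {1, 2}  B2 = {0, 1}
Tree: B1–B2
The largest bag has 2 vertices, giving width 1; this decomposition certifies tw(G) ≤ 1. G has an edge, so its treewidth is at least 1. Therefore the treewidth is 1.

1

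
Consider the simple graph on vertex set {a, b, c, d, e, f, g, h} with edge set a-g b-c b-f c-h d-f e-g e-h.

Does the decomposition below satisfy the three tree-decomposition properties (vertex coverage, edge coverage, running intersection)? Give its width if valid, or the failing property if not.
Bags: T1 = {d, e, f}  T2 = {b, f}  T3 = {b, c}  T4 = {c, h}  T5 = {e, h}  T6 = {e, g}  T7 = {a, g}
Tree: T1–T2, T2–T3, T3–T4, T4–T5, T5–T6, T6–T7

A tree decomposition must satisfy three properties: every vertex lies in some bag; for every edge, both endpoints lie together in some bag; and for every vertex, the bags containing it form a connected subtree. Here bags containing vertex e are not connected in the tree, so the decomposition is invalid.

No — bags containing vertex e are not connected in the tree.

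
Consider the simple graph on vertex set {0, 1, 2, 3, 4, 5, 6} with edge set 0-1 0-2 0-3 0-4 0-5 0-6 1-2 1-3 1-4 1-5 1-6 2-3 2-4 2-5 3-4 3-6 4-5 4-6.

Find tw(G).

4

A width-4 tree decomposition is:
Bags: B1 = {0, 1, 2, 3, 4}  B2 = {0, 1, 3, 4, 6}  B3 = {0, 1, 2, 4, 5}
Tree: B1–B2, B1–B3
Each bag holds 5 vertices, so the decomposition has width 4, which upper-bounds the treewidth. Conversely, {0, 1, 2, 3, 4} is a clique of size 5, and the vertices of any clique must share a bag in every tree decomposition; so some bag has ≥ 5 vertices and tw(G) ≥ 4. Hence tw(G) = 4 exactly.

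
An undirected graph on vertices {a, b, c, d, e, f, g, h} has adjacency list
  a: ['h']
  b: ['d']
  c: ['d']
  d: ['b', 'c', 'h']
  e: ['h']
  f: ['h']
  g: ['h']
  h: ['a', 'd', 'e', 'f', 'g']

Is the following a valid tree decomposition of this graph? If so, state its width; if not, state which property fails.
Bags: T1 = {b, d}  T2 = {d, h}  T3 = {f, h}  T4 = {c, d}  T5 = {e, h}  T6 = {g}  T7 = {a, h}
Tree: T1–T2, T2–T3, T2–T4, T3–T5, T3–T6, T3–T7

A tree decomposition must satisfy three properties: every vertex lies in some bag; for every edge, both endpoints lie together in some bag; and for every vertex, the bags containing it form a connected subtree. Here edge (h,g) lies in no bag, so the decomposition is invalid.

No — edge (h,g) lies in no bag.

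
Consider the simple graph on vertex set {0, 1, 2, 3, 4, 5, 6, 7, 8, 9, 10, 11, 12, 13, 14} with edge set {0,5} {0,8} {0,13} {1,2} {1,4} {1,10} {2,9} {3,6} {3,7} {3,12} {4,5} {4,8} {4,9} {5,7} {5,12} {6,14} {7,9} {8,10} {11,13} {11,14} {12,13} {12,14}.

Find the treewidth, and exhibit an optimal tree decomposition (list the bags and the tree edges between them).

Treewidth 3.
One optimal decomposition is:
Bags: B1 = {1, 2, 9, 10}  B2 = {1, 4, 9, 10}  B3 = {4, 8, 9, 10}  B4 = {4, 7, 8, 9}  B5 = {4, 5, 7, 8}  B6 = {0, 5, 7, 8}  B7 = {0, 3, 5, 7}  B8 = {0, 3, 5, 12}  B9 = {0, 3, 12, 13}  B10 = {3, 6, 12, 13}  B11 = {6, 12, 13, 14}  B12 = {6, 11, 13, 14}
Tree: B1–B2, B2–B3, B3–B4, B4–B5, B5–B6, B6–B7, B7–B8, B8–B9, B9–B10, B10–B11, B11–B12

Every bag has size at most 4, so the width is 4 − 1 = 3 and tw(G) ≤ 3. For the lower bound: the 4 vertex sets {1,2,10}, {9}, {4}, {0,5,7,8} are disjoint, each induces a connected subgraph, and every pair is joined by at least one edge of G. Contracting each set to a single vertex therefore yields K_{4} as a minor, and since treewidth is minor-monotone, tw(G) ≥ tw(K_{4}) = 3. Combining the bounds, tw(G) = 3.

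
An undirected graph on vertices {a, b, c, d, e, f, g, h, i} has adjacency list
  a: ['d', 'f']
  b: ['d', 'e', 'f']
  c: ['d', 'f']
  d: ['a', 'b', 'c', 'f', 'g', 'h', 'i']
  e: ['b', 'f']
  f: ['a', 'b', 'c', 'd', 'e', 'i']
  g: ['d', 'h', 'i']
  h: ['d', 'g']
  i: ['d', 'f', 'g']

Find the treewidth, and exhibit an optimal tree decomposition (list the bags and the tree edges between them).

The largest bag has 3 vertices, giving width 2; this decomposition certifies tw(G) ≤ 2. Conversely, {d, g, h} is a clique of size 3, and the vertices of any clique must share a bag in every tree decomposition; so some bag has ≥ 3 vertices and tw(G) ≥ 2. Therefore the treewidth is 2.

Treewidth 2.
One such decomposition:
Bags: B1 = {c, d, f}  B2 = {d, f, i}  B3 = {a, d, f}  B4 = {b, d, f}  B5 = {d, g, i}  B6 = {d, g, h}  B7 = {b, e, f}
Tree: B1–B2, B2–B3, B3–B4, B2–B5, B5–B6, B4–B7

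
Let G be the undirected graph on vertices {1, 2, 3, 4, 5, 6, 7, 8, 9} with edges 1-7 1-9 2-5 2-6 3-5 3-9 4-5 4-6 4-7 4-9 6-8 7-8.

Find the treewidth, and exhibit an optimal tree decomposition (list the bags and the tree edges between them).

Treewidth 3.
One optimal decomposition is:
Bags: B1 = {2, 6, 7, 8}  B2 = {2, 4, 6, 7}  B3 = {2, 4, 5, 7}  B4 = {1, 4, 5, 7}  B5 = {1, 4, 5, 9}  B6 = {1, 3, 5, 9}
Tree: B1–B2, B2–B3, B3–B4, B4–B5, B5–B6

The largest bag has 4 vertices, giving width 3; this decomposition certifies tw(G) ≤ 3. For the lower bound: the 4 vertex sets {2,6,8}, {7}, {4}, {1,3,5,9} are disjoint, each induces a connected subgraph, and every pair is joined by at least one edge of G. Contracting each set to a single vertex therefore yields K_{4} as a minor, and since treewidth is minor-monotone, tw(G) ≥ tw(K_{4}) = 3. The upper and lower bounds meet at 3, so that is the treewidth.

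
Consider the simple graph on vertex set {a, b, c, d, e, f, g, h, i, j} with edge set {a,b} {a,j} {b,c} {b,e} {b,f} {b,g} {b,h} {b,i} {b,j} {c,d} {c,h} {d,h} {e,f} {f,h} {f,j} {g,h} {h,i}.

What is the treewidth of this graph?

2

A width-2 tree decomposition is:
Bags: B1 = {b, c, h}  B2 = {b, g, h}  B3 = {b, f, h}  B4 = {b, h, i}  B5 = {b, f, j}  B6 = {a, b, j}  B7 = {b, e, f}  B8 = {c, d, h}
Tree: B1–B2, B2–B3, B3–B4, B3–B5, B5–B6, B3–B7, B1–B8
The largest bag has 3 vertices, giving width 2; this decomposition certifies tw(G) ≤ 2. On the other hand G contains the 3-clique {c, d, h}. A clique must lie in a single bag of any decomposition, so no decomposition can have width below 2. The upper and lower bounds meet at 2, so that is the treewidth.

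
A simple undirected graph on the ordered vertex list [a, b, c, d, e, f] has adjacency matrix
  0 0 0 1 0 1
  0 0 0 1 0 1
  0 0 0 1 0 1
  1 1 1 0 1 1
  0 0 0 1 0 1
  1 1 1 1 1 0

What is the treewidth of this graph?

A width-2 tree decomposition is:
Bags: B1 = {d, e, f}  B2 = {c, d, f}  B3 = {b, d, f}  B4 = {a, d, f}
Tree: B1–B2, B1–B3, B1–B4
Every bag has size at most 3, so the width is 3 − 1 = 2 and tw(G) ≤ 2. For the lower bound, the 3 vertices {d, e, f} are pairwise adjacent, and any tree decomposition puts a clique entirely inside one bag — forcing width ≥ 2. Combining the bounds, tw(G) = 2.

2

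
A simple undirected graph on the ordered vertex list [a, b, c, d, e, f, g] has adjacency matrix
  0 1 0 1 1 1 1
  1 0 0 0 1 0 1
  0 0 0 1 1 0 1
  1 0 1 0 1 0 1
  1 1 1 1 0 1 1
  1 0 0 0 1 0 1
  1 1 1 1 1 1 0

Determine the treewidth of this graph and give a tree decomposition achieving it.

Treewidth 3.
Bags: B1 = {a, e, f, g}  B2 = {a, d, e, g}  B3 = {c, d, e, g}  B4 = {a, b, e, g}
Tree: B1–B2, B2–B3, B2–B4

Every bag has size at most 4, so the width is 4 − 1 = 3 and tw(G) ≤ 3. Conversely, {c, d, e, g} is a clique of size 4, and the vertices of any clique must share a bag in every tree decomposition; so some bag has ≥ 4 vertices and tw(G) ≥ 3. The upper and lower bounds meet at 3, so that is the treewidth.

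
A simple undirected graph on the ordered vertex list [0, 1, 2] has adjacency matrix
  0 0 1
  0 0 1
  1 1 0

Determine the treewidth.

1

A width-1 tree decomposition is:
Bags: B1 = {0, 2}  B2 = {1, 2}
Tree: B1–B2
Each bag holds 2 vertices, so the decomposition has width 1, which upper-bounds the treewidth. G has an edge, so its treewidth is at least 1. Combining the bounds, tw(G) = 1.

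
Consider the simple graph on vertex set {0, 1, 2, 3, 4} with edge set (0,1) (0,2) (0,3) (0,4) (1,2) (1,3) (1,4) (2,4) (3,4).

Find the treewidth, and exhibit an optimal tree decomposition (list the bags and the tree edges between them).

Each bag holds 4 vertices, so the decomposition has width 3, which upper-bounds the treewidth. On the other hand G contains the 4-clique {0, 1, 2, 4}. A clique must lie in a single bag of any decomposition, so no decomposition can have width below 3. Hence tw(G) = 3 exactly.

Treewidth 3.
Bags: B1 = {0, 1, 2, 4}  B2 = {0, 1, 3, 4}
Tree: B1–B2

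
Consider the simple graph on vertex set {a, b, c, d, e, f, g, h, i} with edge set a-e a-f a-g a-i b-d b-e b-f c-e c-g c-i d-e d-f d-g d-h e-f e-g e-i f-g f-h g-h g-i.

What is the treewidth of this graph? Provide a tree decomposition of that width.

The largest bag has 4 vertices, giving width 3; this decomposition certifies tw(G) ≤ 3. For the lower bound, the 4 vertices {c, e, g, i} are pairwise adjacent, and any tree decomposition puts a clique entirely inside one bag — forcing width ≥ 3. The upper and lower bounds meet at 3, so that is the treewidth.

Treewidth 3.
Bags: B1 = {a, e, g, i}  B2 = {a, e, f, g}  B3 = {c, e, g, i}  B4 = {d, e, f, g}  B5 = {b, d, e, f}  B6 = {d, f, g, h}
Tree: B1–B2, B1–B3, B2–B4, B4–B5, B4–B6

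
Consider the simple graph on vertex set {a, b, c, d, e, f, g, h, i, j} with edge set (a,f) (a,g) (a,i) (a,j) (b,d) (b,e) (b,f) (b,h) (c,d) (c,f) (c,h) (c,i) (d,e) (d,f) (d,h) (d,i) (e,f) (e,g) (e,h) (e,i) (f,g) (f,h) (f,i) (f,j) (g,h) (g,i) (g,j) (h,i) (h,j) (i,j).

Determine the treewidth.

A width-4 tree decomposition is:
Bags: B1 = {c, d, f, h, i}  B2 = {d, e, f, h, i}  B3 = {e, f, g, h, i}  B4 = {f, g, h, i, j}  B5 = {b, d, e, f, h}  B6 = {a, f, g, i, j}
Tree: B1–B2, B2–B3, B3–B4, B2–B5, B4–B6
Every bag has size at most 5, so the width is 5 − 1 = 4 and tw(G) ≤ 4. Conversely, {b, d, e, f, h} is a clique of size 5, and the vertices of any clique must share a bag in every tree decomposition; so some bag has ≥ 5 vertices and tw(G) ≥ 4. Hence tw(G) = 4 exactly.

4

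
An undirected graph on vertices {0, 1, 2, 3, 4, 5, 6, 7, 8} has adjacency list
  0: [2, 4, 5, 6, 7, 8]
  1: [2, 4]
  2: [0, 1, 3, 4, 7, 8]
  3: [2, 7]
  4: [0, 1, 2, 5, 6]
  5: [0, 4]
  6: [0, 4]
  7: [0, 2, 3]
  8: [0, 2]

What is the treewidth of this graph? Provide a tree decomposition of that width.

The largest bag has 3 vertices, giving width 2; this decomposition certifies tw(G) ≤ 2. On the other hand G contains the 3-clique {0, 2, 8}. A clique must lie in a single bag of any decomposition, so no decomposition can have width below 2. Combining the bounds, tw(G) = 2.

Treewidth 2.
One optimal decomposition is:
Bags: B1 = {0, 2, 7}  B2 = {0, 2, 4}  B3 = {1, 2, 4}  B4 = {2, 3, 7}  B5 = {0, 4, 6}  B6 = {0, 2, 8}  B7 = {0, 4, 5}
Tree: B1–B2, B2–B3, B1–B4, B2–B5, B2–B6, B5–B7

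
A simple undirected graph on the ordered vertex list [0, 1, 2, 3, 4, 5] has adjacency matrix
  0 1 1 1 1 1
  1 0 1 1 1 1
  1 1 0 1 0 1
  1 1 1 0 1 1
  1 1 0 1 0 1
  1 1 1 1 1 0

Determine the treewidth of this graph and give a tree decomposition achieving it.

Treewidth 4.
One optimal decomposition is:
Bags: B1 = {0, 1, 3, 4, 5}  B2 = {0, 1, 2, 3, 5}
Tree: B1–B2

Every bag has size at most 5, so the width is 5 − 1 = 4 and tw(G) ≤ 4. For the lower bound, the 5 vertices {0, 1, 2, 3, 5} are pairwise adjacent, and any tree decomposition puts a clique entirely inside one bag — forcing width ≥ 4. The upper and lower bounds meet at 4, so that is the treewidth.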